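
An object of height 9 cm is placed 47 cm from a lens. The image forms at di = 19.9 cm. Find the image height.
hi = (-di/do) × ho = -3.811 cm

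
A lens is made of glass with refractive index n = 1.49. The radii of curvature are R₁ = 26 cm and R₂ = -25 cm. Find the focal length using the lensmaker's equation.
1/f = (n − 1)(1/R₁ − 1/R₂) → f = 26.01 cm (converging lens)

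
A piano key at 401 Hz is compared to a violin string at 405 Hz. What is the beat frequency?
4 Hz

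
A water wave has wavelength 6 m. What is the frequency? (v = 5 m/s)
f = v/λ = 0.8333 Hz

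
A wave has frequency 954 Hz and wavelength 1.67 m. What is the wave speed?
v = fλ = 1593 m/s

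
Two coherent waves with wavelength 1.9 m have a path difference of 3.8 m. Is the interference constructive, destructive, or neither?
constructive — path difference = 2λ, a whole number of wavelengths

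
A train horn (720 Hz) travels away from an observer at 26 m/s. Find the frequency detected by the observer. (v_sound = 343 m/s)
f_obs = f·v/(v + v_s) = 669.3 Hz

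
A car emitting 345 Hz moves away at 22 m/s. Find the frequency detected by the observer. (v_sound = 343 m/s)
f_obs = f·v/(v + v_s) = 324.2 Hz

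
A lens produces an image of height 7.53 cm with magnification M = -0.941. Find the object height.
ho = |hi|/|M| = 8.002 cm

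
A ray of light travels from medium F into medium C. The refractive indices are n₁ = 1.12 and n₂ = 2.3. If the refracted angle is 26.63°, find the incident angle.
sin θ₁ = (n₂/n₁)·sin θ₂ → θ₁ = 66.99°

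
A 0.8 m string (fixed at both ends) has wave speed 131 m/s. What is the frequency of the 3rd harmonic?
fₙ = nv/(2L) = 245.6 Hz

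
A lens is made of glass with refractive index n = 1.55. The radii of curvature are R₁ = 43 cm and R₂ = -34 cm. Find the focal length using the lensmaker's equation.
1/f = (n − 1)(1/R₁ − 1/R₂) → f = 34.52 cm (converging lens)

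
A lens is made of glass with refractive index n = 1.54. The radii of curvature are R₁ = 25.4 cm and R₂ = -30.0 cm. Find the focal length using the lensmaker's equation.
1/f = (n − 1)(1/R₁ − 1/R₂) → f = 25.47 cm (converging lens)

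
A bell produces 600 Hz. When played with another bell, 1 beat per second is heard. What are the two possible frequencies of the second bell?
f₂ = 600 ± 1 Hz → 601 Hz or 599 Hz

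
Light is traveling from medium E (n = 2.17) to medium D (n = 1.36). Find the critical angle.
θc = arcsin(n₂/n₁) = 38.81°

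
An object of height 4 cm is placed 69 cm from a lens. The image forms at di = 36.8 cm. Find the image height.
hi = (-di/do) × ho = -2.133 cm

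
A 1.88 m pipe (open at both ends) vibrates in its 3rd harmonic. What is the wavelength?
λₙ = 2L/n = 1.253 m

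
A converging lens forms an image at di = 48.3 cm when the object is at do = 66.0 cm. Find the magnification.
M = −di/do = -0.7318 (inverted image)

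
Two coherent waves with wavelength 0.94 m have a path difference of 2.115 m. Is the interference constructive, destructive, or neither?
neither (partial) — path difference = 2.25λ, neither a whole number of wavelengths nor an odd multiple of λ/2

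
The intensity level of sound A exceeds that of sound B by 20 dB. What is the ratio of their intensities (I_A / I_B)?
I_A/I_B = 10^(Δβ/10) = 100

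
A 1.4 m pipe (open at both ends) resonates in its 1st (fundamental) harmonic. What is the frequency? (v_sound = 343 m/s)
fₙ = nv/(2L) = 122.5 Hz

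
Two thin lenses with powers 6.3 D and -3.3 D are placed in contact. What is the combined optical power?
P_total = P₁ + P₂ = 3.0 D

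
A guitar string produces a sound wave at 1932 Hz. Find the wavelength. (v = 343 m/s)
λ = v/f = 0.1775 m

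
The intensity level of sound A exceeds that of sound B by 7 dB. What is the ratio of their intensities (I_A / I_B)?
I_A/I_B = 10^(Δβ/10) = 5.012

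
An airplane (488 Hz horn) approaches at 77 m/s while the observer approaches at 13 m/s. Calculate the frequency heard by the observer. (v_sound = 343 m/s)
f_obs = f·(v + v_o)/(v − v_s) = 653.1 Hz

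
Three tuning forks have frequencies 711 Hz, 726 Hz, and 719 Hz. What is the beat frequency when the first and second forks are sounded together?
15 Hz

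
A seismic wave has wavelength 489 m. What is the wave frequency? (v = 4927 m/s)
f = v/λ = 10.08 Hz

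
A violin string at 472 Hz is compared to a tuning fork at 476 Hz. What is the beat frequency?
4 Hz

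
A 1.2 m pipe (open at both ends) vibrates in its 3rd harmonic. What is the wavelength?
λₙ = 2L/n = 0.8 m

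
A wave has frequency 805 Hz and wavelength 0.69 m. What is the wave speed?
v = fλ = 555.4 m/s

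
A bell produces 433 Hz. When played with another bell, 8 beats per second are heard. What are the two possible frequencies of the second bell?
f₂ = 433 ± 8 Hz → 441 Hz or 425 Hz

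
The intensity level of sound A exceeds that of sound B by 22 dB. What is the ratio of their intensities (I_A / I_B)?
I_A/I_B = 10^(Δβ/10) = 158.5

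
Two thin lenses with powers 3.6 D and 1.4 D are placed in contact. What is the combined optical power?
P_total = P₁ + P₂ = 5.0 D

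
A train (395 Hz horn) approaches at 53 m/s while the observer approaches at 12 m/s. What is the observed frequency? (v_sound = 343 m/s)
f_obs = f·(v + v_o)/(v − v_s) = 483.5 Hz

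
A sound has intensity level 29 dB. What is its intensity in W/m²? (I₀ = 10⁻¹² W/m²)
I = I₀·10^(β/10) = 7.94 × 10⁻¹⁰ W/m²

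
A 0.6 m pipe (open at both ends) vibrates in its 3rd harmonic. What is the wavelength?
λₙ = 2L/n = 0.4 m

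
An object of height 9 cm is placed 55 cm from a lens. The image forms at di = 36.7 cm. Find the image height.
hi = (-di/do) × ho = -6.005 cm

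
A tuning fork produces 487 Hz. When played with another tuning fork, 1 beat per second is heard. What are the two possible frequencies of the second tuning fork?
f₂ = 487 ± 1 Hz → 488 Hz or 486 Hz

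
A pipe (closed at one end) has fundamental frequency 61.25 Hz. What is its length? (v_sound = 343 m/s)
L = v/(4f₁) = 1.4 m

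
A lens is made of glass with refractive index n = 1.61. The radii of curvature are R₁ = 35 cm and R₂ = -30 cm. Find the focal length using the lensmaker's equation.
1/f = (n − 1)(1/R₁ − 1/R₂) → f = 26.48 cm (converging lens)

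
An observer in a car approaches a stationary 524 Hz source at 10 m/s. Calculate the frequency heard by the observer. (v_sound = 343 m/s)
f_obs = f·(v + v_o)/v = 539.3 Hz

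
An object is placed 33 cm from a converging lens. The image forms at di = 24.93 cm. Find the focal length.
1/f = 1/do + 1/di → f = 14.2 cm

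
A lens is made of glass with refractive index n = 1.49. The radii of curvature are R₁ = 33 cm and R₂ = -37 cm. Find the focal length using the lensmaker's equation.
1/f = (n − 1)(1/R₁ − 1/R₂) → f = 35.6 cm (converging lens)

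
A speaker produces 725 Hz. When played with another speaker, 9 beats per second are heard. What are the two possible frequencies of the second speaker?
f₂ = 725 ± 9 Hz → 734 Hz or 716 Hz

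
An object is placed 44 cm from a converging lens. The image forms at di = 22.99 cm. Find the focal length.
1/f = 1/do + 1/di → f = 15.1 cm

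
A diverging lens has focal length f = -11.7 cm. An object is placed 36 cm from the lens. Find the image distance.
1/di = 1/f − 1/do → di = -8.83 cm (virtual image)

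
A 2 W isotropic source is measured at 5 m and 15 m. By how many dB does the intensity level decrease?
Δβ = 20·log₁₀(r₂/r₁) = 9.542 dB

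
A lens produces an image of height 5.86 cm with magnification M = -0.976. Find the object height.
ho = |hi|/|M| = 6.004 cm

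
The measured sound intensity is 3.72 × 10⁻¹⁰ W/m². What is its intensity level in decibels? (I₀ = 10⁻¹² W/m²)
β = 10·log₁₀(I/I₀) = 25.71 dB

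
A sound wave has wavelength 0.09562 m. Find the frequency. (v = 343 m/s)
f = v/λ = 3587 Hz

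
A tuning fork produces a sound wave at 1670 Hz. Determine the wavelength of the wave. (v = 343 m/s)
λ = v/f = 0.2054 m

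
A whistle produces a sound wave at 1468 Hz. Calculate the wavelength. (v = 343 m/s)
λ = v/f = 0.2337 m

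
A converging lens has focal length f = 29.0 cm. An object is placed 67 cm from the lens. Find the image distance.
1/di = 1/f − 1/do → di = 51.13 cm (real image)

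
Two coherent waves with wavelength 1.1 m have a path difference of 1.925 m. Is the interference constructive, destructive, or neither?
neither (partial) — path difference = 1.75λ, neither a whole number of wavelengths nor an odd multiple of λ/2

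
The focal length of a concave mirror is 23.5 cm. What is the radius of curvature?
R = 2|f| = 47 cm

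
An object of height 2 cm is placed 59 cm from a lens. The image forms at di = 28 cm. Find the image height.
hi = (-di/do) × ho = -0.9492 cm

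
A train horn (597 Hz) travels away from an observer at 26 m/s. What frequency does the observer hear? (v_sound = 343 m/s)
f_obs = f·v/(v + v_s) = 554.9 Hz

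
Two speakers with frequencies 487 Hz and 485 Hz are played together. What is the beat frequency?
2 Hz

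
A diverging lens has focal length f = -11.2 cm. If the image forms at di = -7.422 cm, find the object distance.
1/do = 1/f − 1/di → do = 22 cm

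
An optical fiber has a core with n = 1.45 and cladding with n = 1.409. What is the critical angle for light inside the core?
θc = arcsin(n_cladding/n_core) = 76.34°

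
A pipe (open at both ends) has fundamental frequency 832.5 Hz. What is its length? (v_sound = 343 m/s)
L = v/(2f₁) = 0.206 m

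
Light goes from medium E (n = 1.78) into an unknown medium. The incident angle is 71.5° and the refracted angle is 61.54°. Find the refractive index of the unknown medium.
n₂ = n₁·sin θ₁ / sin θ₂ = 1.92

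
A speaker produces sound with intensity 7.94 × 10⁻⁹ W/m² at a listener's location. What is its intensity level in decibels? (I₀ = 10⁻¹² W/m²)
β = 10·log₁₀(I/I₀) = 39 dB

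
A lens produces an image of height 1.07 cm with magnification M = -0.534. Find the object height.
ho = |hi|/|M| = 2.004 cm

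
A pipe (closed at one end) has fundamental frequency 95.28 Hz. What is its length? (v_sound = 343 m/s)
L = v/(4f₁) = 0.9 m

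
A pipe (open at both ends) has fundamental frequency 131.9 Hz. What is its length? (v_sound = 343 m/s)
L = v/(2f₁) = 1.3 m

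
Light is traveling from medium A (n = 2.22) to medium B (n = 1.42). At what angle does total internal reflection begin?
θc = arcsin(n₂/n₁) = 39.76°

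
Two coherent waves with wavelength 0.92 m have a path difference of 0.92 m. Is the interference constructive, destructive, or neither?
constructive — path difference = 1λ, a whole number of wavelengths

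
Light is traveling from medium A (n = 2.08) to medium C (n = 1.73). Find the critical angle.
θc = arcsin(n₂/n₁) = 56.28°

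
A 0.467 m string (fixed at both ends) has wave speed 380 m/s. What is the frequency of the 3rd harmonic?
fₙ = nv/(2L) = 1221 Hz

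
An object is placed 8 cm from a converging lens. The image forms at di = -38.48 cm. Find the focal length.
1/f = 1/do + 1/di → f = 10.1 cm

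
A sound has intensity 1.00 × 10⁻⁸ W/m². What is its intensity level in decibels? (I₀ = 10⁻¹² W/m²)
β = 10·log₁₀(I/I₀) = 40 dB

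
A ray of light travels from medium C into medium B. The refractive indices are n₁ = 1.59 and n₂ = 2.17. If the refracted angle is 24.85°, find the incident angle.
sin θ₁ = (n₂/n₁)·sin θ₂ → θ₁ = 35°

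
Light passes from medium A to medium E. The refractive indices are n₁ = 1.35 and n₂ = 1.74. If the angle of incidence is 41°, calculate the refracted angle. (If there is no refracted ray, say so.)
sin θ₂ = (n₁/n₂)·sin θ₁ = 0.509 → θ₂ = 30.6°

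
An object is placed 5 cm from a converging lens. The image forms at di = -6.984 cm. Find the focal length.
1/f = 1/do + 1/di → f = 17.6 cm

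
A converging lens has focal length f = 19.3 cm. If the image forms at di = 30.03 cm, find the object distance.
1/do = 1/f − 1/di → do = 54.01 cm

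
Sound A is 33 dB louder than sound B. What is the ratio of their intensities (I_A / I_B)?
I_A/I_B = 10^(Δβ/10) = 1995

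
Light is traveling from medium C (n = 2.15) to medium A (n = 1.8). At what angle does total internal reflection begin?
θc = arcsin(n₂/n₁) = 56.85°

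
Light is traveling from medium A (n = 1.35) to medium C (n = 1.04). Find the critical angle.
θc = arcsin(n₂/n₁) = 50.39°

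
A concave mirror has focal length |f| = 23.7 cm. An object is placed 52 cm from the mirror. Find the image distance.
f = +23.7 cm (concave); 1/di = 1/f − 1/do → di = 43.55 cm (real image, in front of mirror)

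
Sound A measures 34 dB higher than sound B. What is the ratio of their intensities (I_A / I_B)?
I_A/I_B = 10^(Δβ/10) = 2512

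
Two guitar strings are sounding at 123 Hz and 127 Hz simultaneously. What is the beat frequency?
4 Hz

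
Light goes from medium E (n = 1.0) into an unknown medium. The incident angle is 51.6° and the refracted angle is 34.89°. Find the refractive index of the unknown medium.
n₂ = n₁·sin θ₁ / sin θ₂ = 1.37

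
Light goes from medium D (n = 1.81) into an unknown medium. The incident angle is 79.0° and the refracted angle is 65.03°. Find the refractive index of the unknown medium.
n₂ = n₁·sin θ₁ / sin θ₂ = 1.96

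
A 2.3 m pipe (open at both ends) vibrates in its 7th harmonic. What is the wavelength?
λₙ = 2L/n = 0.6571 m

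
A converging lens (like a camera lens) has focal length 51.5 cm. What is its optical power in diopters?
P = 1/f = 1.942 D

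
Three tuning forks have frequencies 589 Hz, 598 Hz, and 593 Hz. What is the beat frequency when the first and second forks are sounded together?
9 Hz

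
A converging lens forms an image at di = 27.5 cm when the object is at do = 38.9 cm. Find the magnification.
M = −di/do = -0.7069 (inverted image)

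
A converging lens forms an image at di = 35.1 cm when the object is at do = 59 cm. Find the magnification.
M = −di/do = -0.5949 (inverted image)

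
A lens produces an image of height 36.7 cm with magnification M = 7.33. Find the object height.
ho = |hi|/|M| = 5.007 cm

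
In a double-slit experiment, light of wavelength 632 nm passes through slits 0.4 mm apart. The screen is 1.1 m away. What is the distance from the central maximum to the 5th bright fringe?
y = mλL/d = 8.69 mm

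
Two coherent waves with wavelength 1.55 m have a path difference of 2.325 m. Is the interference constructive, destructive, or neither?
destructive — path difference = 1.5λ, an odd multiple of λ/2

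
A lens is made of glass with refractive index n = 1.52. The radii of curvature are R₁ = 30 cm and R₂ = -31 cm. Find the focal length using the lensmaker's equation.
1/f = (n − 1)(1/R₁ − 1/R₂) → f = 29.32 cm (converging lens)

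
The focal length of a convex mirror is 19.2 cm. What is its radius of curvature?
R = 2|f| = 38.4 cm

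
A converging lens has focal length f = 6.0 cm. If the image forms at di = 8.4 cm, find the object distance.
1/do = 1/f − 1/di → do = 21 cm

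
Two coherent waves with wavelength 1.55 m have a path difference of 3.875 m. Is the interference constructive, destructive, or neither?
destructive — path difference = 2.5λ, an odd multiple of λ/2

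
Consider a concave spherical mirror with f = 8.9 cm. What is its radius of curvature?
R = 2|f| = 17.8 cm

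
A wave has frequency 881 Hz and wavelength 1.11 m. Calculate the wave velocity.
v = fλ = 977.9 m/s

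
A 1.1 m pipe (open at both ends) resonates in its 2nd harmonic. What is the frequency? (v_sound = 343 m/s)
fₙ = nv/(2L) = 311.8 Hz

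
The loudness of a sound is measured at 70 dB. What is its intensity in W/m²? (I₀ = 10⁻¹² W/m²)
I = I₀·10^(β/10) = 1.00 × 10⁻⁵ W/m²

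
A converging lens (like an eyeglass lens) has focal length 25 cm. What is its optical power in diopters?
P = 1/f = 4 D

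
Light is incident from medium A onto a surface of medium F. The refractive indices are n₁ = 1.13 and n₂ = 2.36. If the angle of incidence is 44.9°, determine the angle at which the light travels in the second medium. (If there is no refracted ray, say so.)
sin θ₂ = (n₁/n₂)·sin θ₁ = 0.338 → θ₂ = 19.75°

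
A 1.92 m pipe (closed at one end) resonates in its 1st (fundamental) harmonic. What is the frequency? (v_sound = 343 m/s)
fₙ = nv/(4L) = 44.66 Hz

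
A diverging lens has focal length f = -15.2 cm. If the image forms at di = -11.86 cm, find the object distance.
1/do = 1/f − 1/di → do = 53.97 cm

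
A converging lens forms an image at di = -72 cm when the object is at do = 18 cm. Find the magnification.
M = −di/do = 4 (upright image)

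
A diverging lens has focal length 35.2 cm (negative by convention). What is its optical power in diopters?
P = 1/f = -2.841 D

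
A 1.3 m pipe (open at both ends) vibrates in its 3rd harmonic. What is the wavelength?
λₙ = 2L/n = 0.8667 m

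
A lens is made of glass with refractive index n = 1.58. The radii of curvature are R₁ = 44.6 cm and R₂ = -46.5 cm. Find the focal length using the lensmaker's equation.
1/f = (n − 1)(1/R₁ − 1/R₂) → f = 39.25 cm (converging lens)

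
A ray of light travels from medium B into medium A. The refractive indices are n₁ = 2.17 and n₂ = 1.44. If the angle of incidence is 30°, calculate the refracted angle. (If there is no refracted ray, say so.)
sin θ₂ = (n₁/n₂)·sin θ₁ = 0.7535 → θ₂ = 48.89°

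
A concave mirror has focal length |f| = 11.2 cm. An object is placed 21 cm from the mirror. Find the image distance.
f = +11.2 cm (concave); 1/di = 1/f − 1/do → di = 24 cm (real image, in front of mirror)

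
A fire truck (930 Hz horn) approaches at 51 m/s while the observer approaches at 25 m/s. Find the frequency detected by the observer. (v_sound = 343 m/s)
f_obs = f·(v + v_o)/(v − v_s) = 1172 Hz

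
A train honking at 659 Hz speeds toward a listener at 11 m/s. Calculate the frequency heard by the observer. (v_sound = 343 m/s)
f_obs = f·v/(v − v_s) = 680.8 Hz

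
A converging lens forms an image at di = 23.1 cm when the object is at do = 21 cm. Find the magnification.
M = −di/do = -1.1 (inverted image)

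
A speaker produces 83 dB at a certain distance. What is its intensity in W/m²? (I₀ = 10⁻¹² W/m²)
I = I₀·10^(β/10) = 2.00 × 10⁻⁴ W/m²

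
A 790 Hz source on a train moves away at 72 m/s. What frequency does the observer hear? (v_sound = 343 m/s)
f_obs = f·v/(v + v_s) = 652.9 Hz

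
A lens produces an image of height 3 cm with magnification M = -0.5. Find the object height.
ho = |hi|/|M| = 6 cm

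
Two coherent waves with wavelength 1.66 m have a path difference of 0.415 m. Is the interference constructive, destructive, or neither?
neither (partial) — path difference = 0.25λ, neither a whole number of wavelengths nor an odd multiple of λ/2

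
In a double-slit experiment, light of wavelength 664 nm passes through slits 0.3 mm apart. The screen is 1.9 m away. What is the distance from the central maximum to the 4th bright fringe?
y = mλL/d = 16.82 mm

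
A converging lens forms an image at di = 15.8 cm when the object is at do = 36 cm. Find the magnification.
M = −di/do = -0.4389 (inverted image)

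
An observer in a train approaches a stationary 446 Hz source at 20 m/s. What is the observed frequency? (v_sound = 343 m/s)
f_obs = f·(v + v_o)/v = 472 Hz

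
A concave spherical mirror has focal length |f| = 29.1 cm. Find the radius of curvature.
R = 2|f| = 58.2 cm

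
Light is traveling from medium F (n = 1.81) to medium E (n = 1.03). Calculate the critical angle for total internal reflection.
θc = arcsin(n₂/n₁) = 34.68°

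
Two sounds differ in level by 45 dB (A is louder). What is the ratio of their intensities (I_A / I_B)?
I_A/I_B = 10^(Δβ/10) = 31620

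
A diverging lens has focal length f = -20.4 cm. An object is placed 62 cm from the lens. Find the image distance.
1/di = 1/f − 1/do → di = -15.35 cm (virtual image)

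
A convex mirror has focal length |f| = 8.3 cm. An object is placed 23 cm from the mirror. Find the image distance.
f = −8.3 cm (convex); 1/di = 1/f − 1/do → di = -6.099 cm (virtual image, behind mirror)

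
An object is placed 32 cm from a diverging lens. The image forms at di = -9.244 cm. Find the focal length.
1/f = 1/do + 1/di → f = -13 cm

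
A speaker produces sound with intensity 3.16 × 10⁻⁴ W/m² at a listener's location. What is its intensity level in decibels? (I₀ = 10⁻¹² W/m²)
β = 10·log₁₀(I/I₀) = 85 dB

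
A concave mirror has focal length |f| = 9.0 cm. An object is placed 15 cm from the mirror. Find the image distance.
f = +9.0 cm (concave); 1/di = 1/f − 1/do → di = 22.5 cm (real image, in front of mirror)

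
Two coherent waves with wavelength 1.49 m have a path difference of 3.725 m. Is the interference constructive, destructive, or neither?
destructive — path difference = 2.5λ, an odd multiple of λ/2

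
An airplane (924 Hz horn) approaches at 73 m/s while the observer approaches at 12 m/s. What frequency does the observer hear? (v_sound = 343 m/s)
f_obs = f·(v + v_o)/(v − v_s) = 1215 Hz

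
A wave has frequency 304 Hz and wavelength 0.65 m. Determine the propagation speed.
v = fλ = 197.6 m/s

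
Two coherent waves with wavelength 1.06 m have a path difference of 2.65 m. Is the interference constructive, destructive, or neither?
destructive — path difference = 2.5λ, an odd multiple of λ/2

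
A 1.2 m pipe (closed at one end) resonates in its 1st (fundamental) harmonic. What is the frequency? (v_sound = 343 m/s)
fₙ = nv/(4L) = 71.46 Hz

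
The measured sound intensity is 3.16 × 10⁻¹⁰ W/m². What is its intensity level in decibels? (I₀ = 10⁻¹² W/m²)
β = 10·log₁₀(I/I₀) = 25 dB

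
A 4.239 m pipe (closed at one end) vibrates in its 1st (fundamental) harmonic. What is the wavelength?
λₙ = 4L/n = 16.96 m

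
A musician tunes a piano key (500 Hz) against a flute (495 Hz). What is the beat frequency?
5 Hz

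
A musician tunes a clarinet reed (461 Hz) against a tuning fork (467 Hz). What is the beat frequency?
6 Hz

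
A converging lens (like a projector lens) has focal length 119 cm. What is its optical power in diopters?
P = 1/f = 0.8403 D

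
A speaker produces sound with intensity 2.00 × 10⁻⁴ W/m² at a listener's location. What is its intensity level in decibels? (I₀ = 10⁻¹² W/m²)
β = 10·log₁₀(I/I₀) = 83.01 dB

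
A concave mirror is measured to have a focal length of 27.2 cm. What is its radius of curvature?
R = 2|f| = 54.4 cm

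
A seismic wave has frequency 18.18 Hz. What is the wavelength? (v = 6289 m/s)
λ = v/f = 345.9 m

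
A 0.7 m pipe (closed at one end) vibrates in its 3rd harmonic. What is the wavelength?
λₙ = 4L/n = 0.9333 m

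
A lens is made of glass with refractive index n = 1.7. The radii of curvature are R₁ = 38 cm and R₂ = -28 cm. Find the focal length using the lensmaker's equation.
1/f = (n − 1)(1/R₁ − 1/R₂) → f = 23.03 cm (converging lens)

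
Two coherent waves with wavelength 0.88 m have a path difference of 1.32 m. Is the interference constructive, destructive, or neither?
destructive — path difference = 1.5λ, an odd multiple of λ/2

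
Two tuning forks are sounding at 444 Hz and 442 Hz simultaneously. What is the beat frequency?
2 Hz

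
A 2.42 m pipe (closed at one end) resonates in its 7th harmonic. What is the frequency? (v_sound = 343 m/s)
fₙ = nv/(4L) = 248 Hz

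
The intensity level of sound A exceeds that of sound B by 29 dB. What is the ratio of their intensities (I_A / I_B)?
I_A/I_B = 10^(Δβ/10) = 794.3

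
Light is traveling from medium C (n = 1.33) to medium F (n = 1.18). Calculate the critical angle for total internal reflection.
θc = arcsin(n₂/n₁) = 62.53°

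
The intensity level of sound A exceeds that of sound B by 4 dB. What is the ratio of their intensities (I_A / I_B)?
I_A/I_B = 10^(Δβ/10) = 2.512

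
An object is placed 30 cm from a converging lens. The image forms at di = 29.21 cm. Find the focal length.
1/f = 1/do + 1/di → f = 14.8 cm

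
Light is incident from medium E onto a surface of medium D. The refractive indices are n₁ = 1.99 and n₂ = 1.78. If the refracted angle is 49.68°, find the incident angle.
sin θ₁ = (n₂/n₁)·sin θ₂ → θ₁ = 43°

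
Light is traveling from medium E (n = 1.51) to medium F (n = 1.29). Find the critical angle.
θc = arcsin(n₂/n₁) = 58.68°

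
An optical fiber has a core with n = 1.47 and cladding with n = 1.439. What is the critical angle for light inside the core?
θc = arcsin(n_cladding/n_core) = 78.21°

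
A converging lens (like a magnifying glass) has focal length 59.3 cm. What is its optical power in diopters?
P = 1/f = 1.686 D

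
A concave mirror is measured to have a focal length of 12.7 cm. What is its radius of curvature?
R = 2|f| = 25.4 cm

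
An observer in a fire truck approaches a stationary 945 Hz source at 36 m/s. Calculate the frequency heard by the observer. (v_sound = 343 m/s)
f_obs = f·(v + v_o)/v = 1044 Hz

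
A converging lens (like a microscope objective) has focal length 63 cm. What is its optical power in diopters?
P = 1/f = 1.587 D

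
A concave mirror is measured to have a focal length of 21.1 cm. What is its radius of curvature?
R = 2|f| = 42.2 cm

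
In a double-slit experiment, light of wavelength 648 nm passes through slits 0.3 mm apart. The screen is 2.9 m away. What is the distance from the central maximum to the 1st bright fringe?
y = mλL/d = 6.264 mm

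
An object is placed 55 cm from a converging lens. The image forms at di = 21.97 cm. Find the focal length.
1/f = 1/do + 1/di → f = 15.7 cm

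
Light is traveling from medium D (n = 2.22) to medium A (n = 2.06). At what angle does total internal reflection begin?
θc = arcsin(n₂/n₁) = 68.11°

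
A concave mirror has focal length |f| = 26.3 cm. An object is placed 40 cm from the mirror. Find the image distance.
f = +26.3 cm (concave); 1/di = 1/f − 1/do → di = 76.79 cm (real image, in front of mirror)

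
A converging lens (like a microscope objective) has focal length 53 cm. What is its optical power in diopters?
P = 1/f = 1.887 D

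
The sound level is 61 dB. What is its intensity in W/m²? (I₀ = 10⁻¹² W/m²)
I = I₀·10^(β/10) = 1.26 × 10⁻⁶ W/m²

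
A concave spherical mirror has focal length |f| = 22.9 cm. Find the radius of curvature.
R = 2|f| = 45.8 cm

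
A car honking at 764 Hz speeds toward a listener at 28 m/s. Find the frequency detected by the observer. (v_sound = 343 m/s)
f_obs = f·v/(v − v_s) = 831.9 Hz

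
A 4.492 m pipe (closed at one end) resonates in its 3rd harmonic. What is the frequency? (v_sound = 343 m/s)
fₙ = nv/(4L) = 57.27 Hz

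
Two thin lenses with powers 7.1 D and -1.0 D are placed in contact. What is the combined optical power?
P_total = P₁ + P₂ = 6.1 D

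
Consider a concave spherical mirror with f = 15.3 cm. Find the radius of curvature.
R = 2|f| = 30.6 cm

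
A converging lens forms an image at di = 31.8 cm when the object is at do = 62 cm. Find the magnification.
M = −di/do = -0.5129 (inverted image)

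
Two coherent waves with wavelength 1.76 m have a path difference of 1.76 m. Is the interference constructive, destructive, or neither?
constructive — path difference = 1λ, a whole number of wavelengths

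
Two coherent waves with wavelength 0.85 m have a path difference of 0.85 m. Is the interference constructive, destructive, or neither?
constructive — path difference = 1λ, a whole number of wavelengths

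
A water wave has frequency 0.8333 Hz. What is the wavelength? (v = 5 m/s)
λ = v/f = 6 m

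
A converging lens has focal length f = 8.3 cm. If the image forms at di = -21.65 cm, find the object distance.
1/do = 1/f − 1/di → do = 6 cm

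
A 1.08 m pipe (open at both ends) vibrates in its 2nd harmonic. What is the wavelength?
λₙ = 2L/n = 1.08 m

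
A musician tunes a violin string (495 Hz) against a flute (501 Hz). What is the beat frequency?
6 Hz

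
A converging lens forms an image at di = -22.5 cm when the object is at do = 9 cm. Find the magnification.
M = −di/do = 2.5 (upright image)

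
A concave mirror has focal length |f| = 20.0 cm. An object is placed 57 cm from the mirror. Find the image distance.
f = +20.0 cm (concave); 1/di = 1/f − 1/do → di = 30.81 cm (real image, in front of mirror)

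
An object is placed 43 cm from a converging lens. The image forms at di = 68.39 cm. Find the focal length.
1/f = 1/do + 1/di → f = 26.4 cm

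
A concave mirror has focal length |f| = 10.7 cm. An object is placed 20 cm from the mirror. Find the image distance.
f = +10.7 cm (concave); 1/di = 1/f − 1/do → di = 23.01 cm (real image, in front of mirror)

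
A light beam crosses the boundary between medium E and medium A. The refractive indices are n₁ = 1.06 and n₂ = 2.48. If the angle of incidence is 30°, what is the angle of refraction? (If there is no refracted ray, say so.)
sin θ₂ = (n₁/n₂)·sin θ₁ = 0.2137 → θ₂ = 12.34°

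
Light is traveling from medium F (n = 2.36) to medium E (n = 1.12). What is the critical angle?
θc = arcsin(n₂/n₁) = 28.33°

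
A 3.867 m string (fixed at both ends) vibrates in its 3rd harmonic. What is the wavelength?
λₙ = 2L/n = 2.578 m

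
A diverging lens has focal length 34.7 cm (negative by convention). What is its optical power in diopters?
P = 1/f = -2.882 D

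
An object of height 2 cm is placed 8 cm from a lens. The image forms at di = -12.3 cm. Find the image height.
hi = (-di/do) × ho = 3.075 cm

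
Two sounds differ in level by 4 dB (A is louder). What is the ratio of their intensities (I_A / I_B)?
I_A/I_B = 10^(Δβ/10) = 2.512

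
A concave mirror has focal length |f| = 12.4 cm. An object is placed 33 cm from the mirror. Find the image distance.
f = +12.4 cm (concave); 1/di = 1/f − 1/do → di = 19.86 cm (real image, in front of mirror)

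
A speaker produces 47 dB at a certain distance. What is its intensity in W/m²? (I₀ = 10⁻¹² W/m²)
I = I₀·10^(β/10) = 5.01 × 10⁻⁸ W/m²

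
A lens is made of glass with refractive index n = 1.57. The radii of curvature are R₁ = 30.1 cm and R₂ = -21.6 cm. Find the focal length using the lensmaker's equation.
1/f = (n − 1)(1/R₁ − 1/R₂) → f = 22.06 cm (converging lens)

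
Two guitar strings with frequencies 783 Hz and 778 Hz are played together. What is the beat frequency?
5 Hz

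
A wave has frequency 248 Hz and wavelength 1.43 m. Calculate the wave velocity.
v = fλ = 354.6 m/s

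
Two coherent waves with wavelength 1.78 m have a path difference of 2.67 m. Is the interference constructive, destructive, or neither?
destructive — path difference = 1.5λ, an odd multiple of λ/2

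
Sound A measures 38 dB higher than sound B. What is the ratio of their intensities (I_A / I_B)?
I_A/I_B = 10^(Δβ/10) = 6310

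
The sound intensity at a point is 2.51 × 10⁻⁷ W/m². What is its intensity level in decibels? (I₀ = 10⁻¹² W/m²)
β = 10·log₁₀(I/I₀) = 54 dB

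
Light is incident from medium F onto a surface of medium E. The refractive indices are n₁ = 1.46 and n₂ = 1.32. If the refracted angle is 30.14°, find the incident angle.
sin θ₁ = (n₂/n₁)·sin θ₂ → θ₁ = 27°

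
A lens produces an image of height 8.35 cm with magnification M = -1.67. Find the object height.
ho = |hi|/|M| = 5 cm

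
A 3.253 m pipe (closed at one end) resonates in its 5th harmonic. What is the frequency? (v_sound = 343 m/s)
fₙ = nv/(4L) = 131.8 Hz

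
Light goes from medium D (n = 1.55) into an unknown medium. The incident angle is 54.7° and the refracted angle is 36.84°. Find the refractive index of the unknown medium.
n₂ = n₁·sin θ₁ / sin θ₂ = 2.11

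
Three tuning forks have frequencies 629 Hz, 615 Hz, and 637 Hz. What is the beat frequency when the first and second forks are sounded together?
14 Hz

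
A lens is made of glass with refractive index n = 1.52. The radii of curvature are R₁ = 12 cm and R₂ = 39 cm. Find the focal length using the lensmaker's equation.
1/f = (n − 1)(1/R₁ − 1/R₂) → f = 33.33 cm (converging lens)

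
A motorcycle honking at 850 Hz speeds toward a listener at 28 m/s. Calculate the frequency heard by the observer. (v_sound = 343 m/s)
f_obs = f·v/(v − v_s) = 925.6 Hz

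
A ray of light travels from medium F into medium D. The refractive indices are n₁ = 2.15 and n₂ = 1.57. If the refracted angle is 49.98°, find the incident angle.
sin θ₁ = (n₂/n₁)·sin θ₂ → θ₁ = 34°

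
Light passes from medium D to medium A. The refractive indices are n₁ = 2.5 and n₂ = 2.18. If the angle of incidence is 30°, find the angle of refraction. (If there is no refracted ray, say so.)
sin θ₂ = (n₁/n₂)·sin θ₁ = 0.5734 → θ₂ = 34.99°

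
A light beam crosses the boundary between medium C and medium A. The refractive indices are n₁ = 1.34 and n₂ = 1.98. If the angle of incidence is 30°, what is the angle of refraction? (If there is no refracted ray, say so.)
sin θ₂ = (n₁/n₂)·sin θ₁ = 0.3384 → θ₂ = 19.78°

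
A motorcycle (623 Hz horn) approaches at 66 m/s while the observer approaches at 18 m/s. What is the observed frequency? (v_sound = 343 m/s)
f_obs = f·(v + v_o)/(v − v_s) = 811.9 Hz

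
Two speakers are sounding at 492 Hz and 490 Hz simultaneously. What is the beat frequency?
2 Hz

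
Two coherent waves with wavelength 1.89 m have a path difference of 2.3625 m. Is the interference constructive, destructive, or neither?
neither (partial) — path difference = 1.25λ, neither a whole number of wavelengths nor an odd multiple of λ/2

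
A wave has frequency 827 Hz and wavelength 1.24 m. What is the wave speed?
v = fλ = 1025 m/s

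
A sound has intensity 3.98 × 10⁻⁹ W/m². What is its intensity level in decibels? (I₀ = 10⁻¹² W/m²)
β = 10·log₁₀(I/I₀) = 36 dB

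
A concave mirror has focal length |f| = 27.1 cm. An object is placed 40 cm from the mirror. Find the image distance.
f = +27.1 cm (concave); 1/di = 1/f − 1/do → di = 84.03 cm (real image, in front of mirror)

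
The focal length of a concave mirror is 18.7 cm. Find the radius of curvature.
R = 2|f| = 37.4 cm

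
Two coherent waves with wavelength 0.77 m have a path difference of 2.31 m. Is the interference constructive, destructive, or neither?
constructive — path difference = 3λ, a whole number of wavelengths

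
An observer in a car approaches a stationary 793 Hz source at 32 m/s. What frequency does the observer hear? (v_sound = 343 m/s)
f_obs = f·(v + v_o)/v = 867 Hz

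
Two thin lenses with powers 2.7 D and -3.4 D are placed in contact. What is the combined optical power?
P_total = P₁ + P₂ = -0.7 D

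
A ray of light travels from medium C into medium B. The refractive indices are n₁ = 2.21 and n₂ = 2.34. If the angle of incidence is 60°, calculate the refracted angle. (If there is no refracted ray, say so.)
sin θ₂ = (n₁/n₂)·sin θ₁ = 0.8179 → θ₂ = 54.88°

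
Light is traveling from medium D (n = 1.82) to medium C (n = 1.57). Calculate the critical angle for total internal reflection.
θc = arcsin(n₂/n₁) = 59.61°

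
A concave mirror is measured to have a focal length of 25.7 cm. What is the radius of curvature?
R = 2|f| = 51.4 cm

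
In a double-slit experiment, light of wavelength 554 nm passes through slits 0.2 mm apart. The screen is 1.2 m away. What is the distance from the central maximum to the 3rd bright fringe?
y = mλL/d = 9.972 mm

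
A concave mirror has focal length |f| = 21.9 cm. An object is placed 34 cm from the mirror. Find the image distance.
f = +21.9 cm (concave); 1/di = 1/f − 1/do → di = 61.54 cm (real image, in front of mirror)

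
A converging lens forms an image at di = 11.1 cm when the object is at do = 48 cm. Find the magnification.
M = −di/do = -0.2312 (inverted image)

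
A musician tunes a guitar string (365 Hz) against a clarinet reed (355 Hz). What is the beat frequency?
10 Hz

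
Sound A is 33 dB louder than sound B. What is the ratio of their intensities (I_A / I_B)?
I_A/I_B = 10^(Δβ/10) = 1995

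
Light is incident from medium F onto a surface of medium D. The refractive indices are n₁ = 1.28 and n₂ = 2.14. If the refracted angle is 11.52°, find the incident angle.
sin θ₁ = (n₂/n₁)·sin θ₂ → θ₁ = 19.51°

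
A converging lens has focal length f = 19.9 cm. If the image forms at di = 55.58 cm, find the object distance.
1/do = 1/f − 1/di → do = 31 cm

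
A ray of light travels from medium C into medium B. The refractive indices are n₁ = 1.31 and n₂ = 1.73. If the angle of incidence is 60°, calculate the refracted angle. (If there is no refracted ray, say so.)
sin θ₂ = (n₁/n₂)·sin θ₁ = 0.6558 → θ₂ = 40.98°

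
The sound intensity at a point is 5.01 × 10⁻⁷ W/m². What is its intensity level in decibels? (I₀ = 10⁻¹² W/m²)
β = 10·log₁₀(I/I₀) = 57 dB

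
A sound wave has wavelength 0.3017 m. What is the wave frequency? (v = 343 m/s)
f = v/λ = 1137 Hz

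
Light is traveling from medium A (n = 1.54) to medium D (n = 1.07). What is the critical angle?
θc = arcsin(n₂/n₁) = 44.01°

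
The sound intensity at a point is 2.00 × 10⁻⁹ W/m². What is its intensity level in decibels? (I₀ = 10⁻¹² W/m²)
β = 10·log₁₀(I/I₀) = 33.01 dB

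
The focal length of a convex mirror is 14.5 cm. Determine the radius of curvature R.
R = 2|f| = 29 cm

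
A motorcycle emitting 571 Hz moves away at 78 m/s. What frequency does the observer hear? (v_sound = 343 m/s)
f_obs = f·v/(v + v_s) = 465.2 Hz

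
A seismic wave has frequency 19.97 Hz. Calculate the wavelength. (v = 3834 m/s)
λ = v/f = 192 m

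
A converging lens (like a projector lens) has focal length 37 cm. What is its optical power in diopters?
P = 1/f = 2.703 D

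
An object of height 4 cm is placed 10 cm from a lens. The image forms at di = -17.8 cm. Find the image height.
hi = (-di/do) × ho = 7.12 cm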